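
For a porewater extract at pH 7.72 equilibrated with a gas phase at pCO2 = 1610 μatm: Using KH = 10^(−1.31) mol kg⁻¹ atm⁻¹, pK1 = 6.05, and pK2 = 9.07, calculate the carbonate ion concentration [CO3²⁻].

[CO3²⁻] = 0.165 mmol/kg

[CO2*] = KH · pCO2 = 10^(−1.31) × 1610×10^-6 = 7.885×10^-5 mol/kg
α₀ = 1/(1 + K1/[H⁺] + K1K2/[H⁺]²) = 1/(1 + 10^+1.67 + 10^+0.32) = 0.02006
DIC = [CO2*]/α₀ = 7.885×10^-5 / 0.02006 = 3.932 mmol/kg
[CO3²⁻] = α₂·DIC; α₂ = 0.04190, so [CO3²⁻] = 0.04190 × 3.932 = 0.165 mmol/kg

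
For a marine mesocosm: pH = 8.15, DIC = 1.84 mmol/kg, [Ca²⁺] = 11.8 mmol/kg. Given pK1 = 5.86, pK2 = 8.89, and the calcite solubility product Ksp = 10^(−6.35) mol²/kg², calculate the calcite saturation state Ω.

α₂ = 1 / (1 + [H⁺]/K2 + [H⁺]²/(K1K2)) = 1 / (1 + 10^+0.74 + 10^-1.55)
   = 1 / (1 + 5.4954 + 0.028184) = 1/6.5236 = 0.1533
[CO3²⁻] = α₂ × DIC = 0.1533 × 1.84 = 0.2821 mmol/kg
Ksp = 10^(−6.35) = 4.467×10^-7
Ω = [Ca²⁺][CO3²⁻]/Ksp = (11.8×10^-3)(2.821×10^-4) / 4.467×10^-7 = 7.45

Ω = 7.45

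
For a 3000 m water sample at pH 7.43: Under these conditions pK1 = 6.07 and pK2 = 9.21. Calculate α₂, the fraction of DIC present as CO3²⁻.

α₂ = 1 / (1 + [H⁺]/K2 + [H⁺]²/(K1K2)) = 1 / (1 + 10^+1.78 + 10^+0.42)
   = 1 / (1 + 60.256 + 2.6303) = 1/63.886 = 0.01565

α₂ = 0.0157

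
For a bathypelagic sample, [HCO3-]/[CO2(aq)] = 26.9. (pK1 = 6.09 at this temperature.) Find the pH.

pH = 7.52

From K1 = [H⁺][HCO3-]/[CO2(aq)]:  pH = pK1 + log₁₀([HCO3-]/[CO2(aq)])
log₁₀(26.9) = +1.430
pH = 6.09 + (+1.430) = 7.52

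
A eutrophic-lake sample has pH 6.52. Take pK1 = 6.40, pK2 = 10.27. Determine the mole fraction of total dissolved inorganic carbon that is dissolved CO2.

α₀ = 1 / (1 + K1/[H⁺] + K1K2/[H⁺]²) = 1 / (1 + 10^+0.12 + 10^-3.63)
   = 1 / (1 + 1.3183 + 0.00023442) = 1/2.3185 = 0.4313

α₀ = 0.431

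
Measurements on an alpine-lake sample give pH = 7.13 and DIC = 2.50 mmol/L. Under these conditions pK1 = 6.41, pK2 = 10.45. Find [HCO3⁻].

α₁ = 1 / (1 + [H⁺]/K1 + K2/[H⁺]) = 1 / (1 + 10^-0.72 + 10^-3.32)
   = 1 / (1 + 0.19055 + 0.00047863) = 1/1.1910 = 0.8396
[HCO3⁻] = α₁ × DIC = 0.8396 × 2.50 = 2.10 mmol/L

[HCO3⁻] = 2.10 mmol/L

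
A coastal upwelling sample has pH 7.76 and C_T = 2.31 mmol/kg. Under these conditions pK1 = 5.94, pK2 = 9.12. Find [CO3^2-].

α₂ = 1 / (1 + [H⁺]/K2 + [H⁺]²/(K1K2)) = 1 / (1 + 10^+1.36 + 10^-0.46)
   = 1 / (1 + 22.909 + 0.34674) = 1/24.255 = 0.04123
[CO3²⁻] = α₂ × DIC = 0.04123 × 2.31 = 0.0952 mmol/kg

[CO3²⁻] = 0.0952 mmol/kg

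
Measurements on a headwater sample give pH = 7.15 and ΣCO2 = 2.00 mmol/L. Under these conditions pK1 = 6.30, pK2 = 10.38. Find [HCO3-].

α₁ = 1 / (1 + [H⁺]/K1 + K2/[H⁺]) = 1 / (1 + 10^-0.85 + 10^-3.23)
   = 1 / (1 + 0.14125 + 0.00058884) = 1/1.1418 = 0.8758
[HCO3⁻] = α₁ × DIC = 0.8758 × 2.00 = 1.75 mmol/L

[HCO3⁻] = 1.75 mmol/L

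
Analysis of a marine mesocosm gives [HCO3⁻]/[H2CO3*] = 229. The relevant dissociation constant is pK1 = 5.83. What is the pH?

From K1 = [H⁺][HCO3⁻]/[H2CO3*]:  pH = pK1 + log₁₀([HCO3⁻]/[H2CO3*])
log₁₀(229) = +2.360
pH = 5.83 + (+2.360) = 8.19

pH = 8.19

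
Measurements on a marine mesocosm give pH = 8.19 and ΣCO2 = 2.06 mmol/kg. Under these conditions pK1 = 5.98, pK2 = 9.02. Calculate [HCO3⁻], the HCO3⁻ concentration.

[HCO3⁻] = 1.78 mmol/kg

α₁ = 1 / (1 + [H⁺]/K1 + K2/[H⁺]) = 1 / (1 + 10^-2.21 + 10^-0.83)
   = 1 / (1 + 0.0061660 + 0.14791) = 1/1.1541 = 0.8665
[HCO3⁻] = α₁ × DIC = 0.8665 × 2.06 = 1.78 mmol/kg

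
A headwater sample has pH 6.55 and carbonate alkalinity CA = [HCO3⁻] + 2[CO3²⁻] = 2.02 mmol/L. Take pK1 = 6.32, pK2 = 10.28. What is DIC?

CA = [HCO3⁻] + 2[CO3²⁻] = (α₁ + 2α₂)·DIC
At pH 6.55: [H⁺]/K1 = 10^-0.23 = 0.58884, K2/[H⁺] = 10^-3.73 = 0.00018621
α₁ = 1/(1 + 0.58884 + 0.00018621) = 1/1.5890 = 0.6293; α₂ = α₁·K2/[H⁺] = 0.0001172
α₁ + 2α₂ = 0.6295
DIC = CA / (α₁ + 2α₂) = 2.02 / 0.6295 = 3.21 mmol/L

DIC = 3.21 mmol/L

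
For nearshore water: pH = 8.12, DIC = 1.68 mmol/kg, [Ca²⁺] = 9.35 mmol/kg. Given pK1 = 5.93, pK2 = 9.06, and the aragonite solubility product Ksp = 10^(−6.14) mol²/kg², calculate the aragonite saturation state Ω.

α₂ = 1 / (1 + [H⁺]/K2 + [H⁺]²/(K1K2)) = 1 / (1 + 10^+0.94 + 10^-1.25)
   = 1 / (1 + 8.7096 + 0.056234) = 1/9.7659 = 0.1024
[CO3²⁻] = α₂ × DIC = 0.1024 × 1.68 = 0.1720 mmol/kg
Ksp = 10^(−6.14) = 7.244×10^-7
Ω = [Ca²⁺][CO3²⁻]/Ksp = (9.35×10^-3)(1.720×10^-4) / 7.244×10^-7 = 2.22

Ω = 2.22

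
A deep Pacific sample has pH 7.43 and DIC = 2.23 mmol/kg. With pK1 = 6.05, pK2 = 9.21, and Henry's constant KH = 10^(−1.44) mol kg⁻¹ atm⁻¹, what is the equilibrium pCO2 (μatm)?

pCO2 = 2420 μatm

α₀ = 1 / (1 + K1/[H⁺] + K1K2/[H⁺]²) = 1 / (1 + 10^+1.38 + 10^-0.40)
   = 1 / (1 + 23.988 + 0.39811) = 1/25.386 = 0.03939
[CO2*] = α₀ × DIC = 0.03939 × 2.23 = 0.08784 mmol/kg
pCO2 = [CO2*]/KH = 8.784×10^-5 / 3.631×10^-2 = 2420 μatm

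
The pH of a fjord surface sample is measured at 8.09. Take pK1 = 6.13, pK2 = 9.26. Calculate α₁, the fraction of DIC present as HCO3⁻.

α₁ = 0.927

α₁ = 1 / (1 + [H⁺]/K1 + K2/[H⁺]) = 1 / (1 + 10^-1.96 + 10^-1.17)
   = 1 / (1 + 0.010965 + 0.067608) = 1/1.0786 = 0.9272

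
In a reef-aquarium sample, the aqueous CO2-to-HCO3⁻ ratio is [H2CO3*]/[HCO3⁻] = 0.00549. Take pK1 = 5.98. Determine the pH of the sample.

From K1 = [H⁺][HCO3⁻]/[H2CO3*]:  pH = pK1 − log₁₀([H2CO3*]/[HCO3⁻])
log₁₀(0.00549) = -2.260
pH = 5.98 − (-2.260) = 8.24

pH = 8.24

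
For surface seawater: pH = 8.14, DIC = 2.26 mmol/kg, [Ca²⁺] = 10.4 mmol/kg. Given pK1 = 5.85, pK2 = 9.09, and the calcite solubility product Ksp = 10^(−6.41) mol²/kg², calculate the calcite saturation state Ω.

Ω = 6.07

α₂ = 1 / (1 + [H⁺]/K2 + [H⁺]²/(K1K2)) = 1 / (1 + 10^+0.95 + 10^-1.34)
   = 1 / (1 + 8.9125 + 0.045709) = 1/9.9582 = 0.1004
[CO3²⁻] = α₂ × DIC = 0.1004 × 2.26 = 0.2269 mmol/kg
Ksp = 10^(−6.41) = 3.890×10^-7
Ω = [Ca²⁺][CO3²⁻]/Ksp = (10.4×10^-3)(2.269×10^-4) / 3.890×10^-7 = 6.07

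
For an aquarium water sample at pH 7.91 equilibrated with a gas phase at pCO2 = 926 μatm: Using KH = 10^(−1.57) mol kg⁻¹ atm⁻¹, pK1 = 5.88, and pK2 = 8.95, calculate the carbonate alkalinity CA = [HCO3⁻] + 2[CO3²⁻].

[CO2*] = KH · pCO2 = 10^(−1.57) × 926×10^-6 = 2.492×10^-5 mol/kg
α₀ = 1/(1 + K1/[H⁺] + K1K2/[H⁺]²) = 1/(1 + 10^+2.03 + 10^+0.99) = 0.008480
DIC = [CO2*]/α₀ = 2.492×10^-5 / 0.008480 = 2.939 mmol/kg
CA = (α₁ + 2α₂)·DIC = (0.9087 + 2×0.08287) × 2.939 = 3.16 mmol/kg

CA = 3.16 mmol/kg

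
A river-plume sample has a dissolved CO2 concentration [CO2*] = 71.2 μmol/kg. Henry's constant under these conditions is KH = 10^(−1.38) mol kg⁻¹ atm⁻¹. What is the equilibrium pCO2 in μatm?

KH = 10^(−1.38) = 4.169×10^-2 mol kg⁻¹ atm⁻¹
pCO2 = [CO2*]/KH = 71.2×10^-6 / 4.169×10^-2 = 1.71×10^-3 atm = 1710 μatm

pCO2 = 1710 μatm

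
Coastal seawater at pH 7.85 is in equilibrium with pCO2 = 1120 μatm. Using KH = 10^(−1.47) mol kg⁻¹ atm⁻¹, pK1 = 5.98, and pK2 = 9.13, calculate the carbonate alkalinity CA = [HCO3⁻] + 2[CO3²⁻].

[CO2*] = KH · pCO2 = 10^(−1.47) × 1120×10^-6 = 3.795×10^-5 mol/kg
α₀ = 1/(1 + K1/[H⁺] + K1K2/[H⁺]²) = 1/(1 + 10^+1.87 + 10^+0.59) = 0.01265
DIC = [CO2*]/α₀ = 3.795×10^-5 / 0.01265 = 2.999 mmol/kg
CA = (α₁ + 2α₂)·DIC = (0.9381 + 2×0.04923) × 2.999 = 3.11 mmol/kg

CA = 3.11 mmol/kg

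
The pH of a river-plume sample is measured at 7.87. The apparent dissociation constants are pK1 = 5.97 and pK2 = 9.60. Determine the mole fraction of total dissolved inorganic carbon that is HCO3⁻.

α₁ = 0.970

α₁ = 1 / (1 + [H⁺]/K1 + K2/[H⁺]) = 1 / (1 + 10^-1.90 + 10^-1.73)
   = 1 / (1 + 0.012589 + 0.018621) = 1/1.0312 = 0.9697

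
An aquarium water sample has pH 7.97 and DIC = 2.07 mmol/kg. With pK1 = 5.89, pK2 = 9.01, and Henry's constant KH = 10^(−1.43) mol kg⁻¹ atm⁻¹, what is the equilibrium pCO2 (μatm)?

pCO2 = 421 μatm

α₀ = 1 / (1 + K1/[H⁺] + K1K2/[H⁺]²) = 1 / (1 + 10^+2.08 + 10^+1.04)
   = 1 / (1 + 120.23 + 10.965) = 1/132.19 = 0.007565
[CO2*] = α₀ × DIC = 0.007565 × 2.07 = 0.01566 mmol/kg = 15.66 μmol/kg
pCO2 = [CO2*]/KH = 1.566×10^-5 / 3.715×10^-2 = 421 μatm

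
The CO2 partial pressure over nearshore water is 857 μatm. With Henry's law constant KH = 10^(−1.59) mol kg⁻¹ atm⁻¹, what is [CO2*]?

KH = 10^(−1.59) = 2.570×10^-2 mol kg⁻¹ atm⁻¹
[CO2*] = KH · pCO2 = 2.570×10^-2 × 857×10^-6 atm = 2.20×10^-5 mol/kg

[CO2*] = 22.0 μmol/kg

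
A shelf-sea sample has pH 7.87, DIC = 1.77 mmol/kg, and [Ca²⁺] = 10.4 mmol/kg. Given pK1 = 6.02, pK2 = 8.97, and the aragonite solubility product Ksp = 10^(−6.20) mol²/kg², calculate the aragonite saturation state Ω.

α₂ = 1 / (1 + [H⁺]/K2 + [H⁺]²/(K1K2)) = 1 / (1 + 10^+1.10 + 10^-0.75)
   = 1 / (1 + 12.589 + 0.17783) = 1/13.767 = 0.07264
[CO3²⁻] = α₂ × DIC = 0.07264 × 1.77 = 0.1286 mmol/kg
Ksp = 10^(−6.20) = 6.310×10^-7
Ω = [Ca²⁺][CO3²⁻]/Ksp = (10.4×10^-3)(1.286×10^-4) / 6.310×10^-7 = 2.12

Ω = 2.12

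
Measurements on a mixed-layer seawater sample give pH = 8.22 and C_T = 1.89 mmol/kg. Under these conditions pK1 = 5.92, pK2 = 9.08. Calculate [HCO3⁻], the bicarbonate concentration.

α₁ = 1 / (1 + [H⁺]/K1 + K2/[H⁺]) = 1 / (1 + 10^-2.30 + 10^-0.86)
   = 1 / (1 + 0.0050119 + 0.13804) = 1/1.1431 = 0.8749
[HCO3⁻] = α₁ × DIC = 0.8749 × 1.89 = 1.65 mmol/kg

[HCO3⁻] = 1.65 mmol/kg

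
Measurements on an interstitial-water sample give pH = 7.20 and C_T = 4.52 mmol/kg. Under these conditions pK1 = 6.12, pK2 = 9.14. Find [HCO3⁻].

α₁ = 1 / (1 + [H⁺]/K1 + K2/[H⁺]) = 1 / (1 + 10^-1.08 + 10^-1.94)
   = 1 / (1 + 0.083176 + 0.011482) = 1/1.0947 = 0.9135
[HCO3⁻] = α₁ × DIC = 0.9135 × 4.52 = 4.13 mmol/kg

[HCO3⁻] = 4.13 mmol/kg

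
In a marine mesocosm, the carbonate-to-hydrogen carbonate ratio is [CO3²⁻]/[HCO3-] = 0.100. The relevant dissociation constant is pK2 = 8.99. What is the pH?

pH = 7.99

From K2 = [H⁺][CO3²⁻]/[HCO3-]:  pH = pK2 + log₁₀([CO3²⁻]/[HCO3-])
log₁₀(0.100) = -1.000
pH = 8.99 + (-1.000) = 7.99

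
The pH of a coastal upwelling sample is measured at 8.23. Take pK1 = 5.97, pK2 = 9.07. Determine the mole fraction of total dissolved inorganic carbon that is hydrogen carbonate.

α₁ = 0.870

α₁ = 1 / (1 + [H⁺]/K1 + K2/[H⁺]) = 1 / (1 + 10^-2.26 + 10^-0.84)
   = 1 / (1 + 0.0054954 + 0.14454) = 1/1.1500 = 0.8695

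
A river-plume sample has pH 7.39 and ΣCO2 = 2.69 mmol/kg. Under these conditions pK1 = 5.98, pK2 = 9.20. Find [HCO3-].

[HCO3⁻] = 2.55 mmol/kg

α₁ = 1 / (1 + [H⁺]/K1 + K2/[H⁺]) = 1 / (1 + 10^-1.41 + 10^-1.81)
   = 1 / (1 + 0.038905 + 0.015488) = 1/1.0544 = 0.9484
[HCO3⁻] = α₁ × DIC = 0.9484 × 2.69 = 2.55 mmol/kg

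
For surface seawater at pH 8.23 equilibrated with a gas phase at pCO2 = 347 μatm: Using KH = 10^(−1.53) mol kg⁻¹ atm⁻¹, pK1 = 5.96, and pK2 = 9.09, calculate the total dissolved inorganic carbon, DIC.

[CO2*] = KH · pCO2 = 10^(−1.53) × 347×10^-6 = 1.024×10^-5 mol/kg
α₀ = 1/(1 + K1/[H⁺] + K1K2/[H⁺]²) = 1/(1 + 10^+2.27 + 10^+1.41) = 0.004697
DIC = [CO2*]/α₀ = 1.024×10^-5 / 0.004697 = 2.18 mmol/kg

DIC = 2.18 mmol/kg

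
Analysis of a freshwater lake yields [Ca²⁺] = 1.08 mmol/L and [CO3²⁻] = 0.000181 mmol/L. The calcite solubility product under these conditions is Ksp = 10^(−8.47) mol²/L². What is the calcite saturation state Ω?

Ksp = 10^(−8.47) = 3.388×10^-9
Ω = [Ca²⁺][CO3²⁻]/Ksp = (1.08×10^-3)(0.000181×10^-3) / 3.388×10^-9 = 0.0577

Ω = 0.0577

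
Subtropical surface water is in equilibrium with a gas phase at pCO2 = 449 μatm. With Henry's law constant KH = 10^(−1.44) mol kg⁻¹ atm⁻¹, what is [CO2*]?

KH = 10^(−1.44) = 3.631×10^-2 mol kg⁻¹ atm⁻¹
[CO2*] = KH · pCO2 = 3.631×10^-2 × 449×10^-6 atm = 1.63×10^-5 mol/kg

[CO2*] = 16.3 μmol/kg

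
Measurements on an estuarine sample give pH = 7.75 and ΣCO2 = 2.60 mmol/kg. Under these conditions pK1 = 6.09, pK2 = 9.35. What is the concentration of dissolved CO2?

α₀ = 1 / (1 + K1/[H⁺] + K1K2/[H⁺]²) = 1 / (1 + 10^+1.66 + 10^+0.06)
   = 1 / (1 + 45.709 + 1.1482) = 1/47.857 = 0.02090
[CO2*] = α₀ × DIC = 0.02090 × 2.60 = 0.0543 mmol/kg

[CO2*] = 0.0543 mmol/kg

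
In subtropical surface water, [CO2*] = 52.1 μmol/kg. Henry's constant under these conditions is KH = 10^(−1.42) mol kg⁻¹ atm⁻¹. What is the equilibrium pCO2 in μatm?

pCO2 = 1370 μatm

KH = 10^(−1.42) = 3.802×10^-2 mol kg⁻¹ atm⁻¹
pCO2 = [CO2*]/KH = 52.1×10^-6 / 3.802×10^-2 = 1.37×10^-3 atm = 1370 μatm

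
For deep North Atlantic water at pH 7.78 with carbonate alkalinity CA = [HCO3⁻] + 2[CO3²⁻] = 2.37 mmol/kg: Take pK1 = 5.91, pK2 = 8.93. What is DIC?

CA = [HCO3⁻] + 2[CO3²⁻] = (α₁ + 2α₂)·DIC
At pH 7.78: [H⁺]/K1 = 10^-1.87 = 0.013490, K2/[H⁺] = 10^-1.15 = 0.070795
α₁ = 1/(1 + 0.013490 + 0.070795) = 1/1.0843 = 0.9223; α₂ = α₁·K2/[H⁺] = 0.06529
α₁ + 2α₂ = 1.0529
DIC = CA / (α₁ + 2α₂) = 2.37 / 1.0529 = 2.25 mmol/kg

DIC = 2.25 mmol/kg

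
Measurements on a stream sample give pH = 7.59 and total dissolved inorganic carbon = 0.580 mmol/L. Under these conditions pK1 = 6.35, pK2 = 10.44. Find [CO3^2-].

α₂ = 1 / (1 + [H⁺]/K2 + [H⁺]²/(K1K2)) = 1 / (1 + 10^+2.85 + 10^+1.61)
   = 1 / (1 + 707.95 + 40.738) = 1/749.68 = 0.001334
[CO3²⁻] = α₂ × DIC = 0.001334 × 0.580 = 0.000774 mmol/L = 0.774 μmol/L

[CO3²⁻] = 0.774 μmol/L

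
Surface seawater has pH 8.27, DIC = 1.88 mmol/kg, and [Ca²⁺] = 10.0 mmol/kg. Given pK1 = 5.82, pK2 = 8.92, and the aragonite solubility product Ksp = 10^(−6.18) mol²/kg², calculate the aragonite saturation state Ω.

α₂ = 1 / (1 + [H⁺]/K2 + [H⁺]²/(K1K2)) = 1 / (1 + 10^+0.65 + 10^-1.80)
   = 1 / (1 + 4.4668 + 0.015849) = 1/5.4827 = 0.1824
[CO3²⁻] = α₂ × DIC = 0.1824 × 1.88 = 0.3429 mmol/kg
Ksp = 10^(−6.18) = 6.607×10^-7
Ω = [Ca²⁺][CO3²⁻]/Ksp = (10.0×10^-3)(3.429×10^-4) / 6.607×10^-7 = 5.19

Ω = 5.19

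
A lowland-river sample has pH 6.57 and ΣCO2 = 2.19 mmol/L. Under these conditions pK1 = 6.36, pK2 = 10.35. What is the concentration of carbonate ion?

[CO3²⁻] = 0.225 μmol/L

α₂ = 1 / (1 + [H⁺]/K2 + [H⁺]²/(K1K2)) = 1 / (1 + 10^+3.78 + 10^+3.57)
   = 1 / (1 + 6025.6 + 3715.4) = 1/9741.9 = 0.0001026
[CO3²⁻] = α₂ × DIC = 0.0001026 × 2.19 = 0.000225 mmol/L = 0.225 μmol/L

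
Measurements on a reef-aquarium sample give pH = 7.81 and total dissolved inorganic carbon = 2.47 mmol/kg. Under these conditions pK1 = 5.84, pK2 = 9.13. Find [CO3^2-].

[CO3²⁻] = 0.112 mmol/kg

α₂ = 1 / (1 + [H⁺]/K2 + [H⁺]²/(K1K2)) = 1 / (1 + 10^+1.32 + 10^-0.65)
   = 1 / (1 + 20.893 + 0.22387) = 1/22.117 = 0.04521
[CO3²⁻] = α₂ × DIC = 0.04521 × 2.47 = 0.112 mmol/kg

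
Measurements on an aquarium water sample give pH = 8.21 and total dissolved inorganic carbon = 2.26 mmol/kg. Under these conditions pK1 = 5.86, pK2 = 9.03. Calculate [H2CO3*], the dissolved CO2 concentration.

[CO2*] = 8.73 μmol/kg

α₀ = 1 / (1 + K1/[H⁺] + K1K2/[H⁺]²) = 1 / (1 + 10^+2.35 + 10^+1.53)
   = 1 / (1 + 223.87 + 33.884) = 1/258.76 = 0.003865
[CO2*] = α₀ × DIC = 0.003865 × 2.26 = 0.00873 mmol/kg = 8.73 μmol/kg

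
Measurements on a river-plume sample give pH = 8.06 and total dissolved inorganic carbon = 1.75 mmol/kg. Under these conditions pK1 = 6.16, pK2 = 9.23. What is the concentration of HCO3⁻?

[HCO3⁻] = 1.62 mmol/kg

α₁ = 1 / (1 + [H⁺]/K1 + K2/[H⁺]) = 1 / (1 + 10^-1.90 + 10^-1.17)
   = 1 / (1 + 0.012589 + 0.067608) = 1/1.0802 = 0.9258
[HCO3⁻] = α₁ × DIC = 0.9258 × 1.75 = 1.62 mmol/kg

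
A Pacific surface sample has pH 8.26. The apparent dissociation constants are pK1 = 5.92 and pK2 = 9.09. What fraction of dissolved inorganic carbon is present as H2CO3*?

α₀ = 1 / (1 + K1/[H⁺] + K1K2/[H⁺]²) = 1 / (1 + 10^+2.34 + 10^+1.51)
   = 1 / (1 + 218.78 + 32.359) = 1/252.14 = 0.003966

α₀ = 0.00397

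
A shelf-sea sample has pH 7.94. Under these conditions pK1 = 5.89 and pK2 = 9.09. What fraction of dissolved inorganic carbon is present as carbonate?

α₂ = 0.0656

α₂ = 1 / (1 + [H⁺]/K2 + [H⁺]²/(K1K2)) = 1 / (1 + 10^+1.15 + 10^-0.90)
   = 1 / (1 + 14.125 + 0.12589) = 1/15.251 = 0.06557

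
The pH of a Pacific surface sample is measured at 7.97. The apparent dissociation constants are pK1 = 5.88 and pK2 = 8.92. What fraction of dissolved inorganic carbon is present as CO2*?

α₀ = 0.00726

α₀ = 1 / (1 + K1/[H⁺] + K1K2/[H⁺]²) = 1 / (1 + 10^+2.09 + 10^+1.14)
   = 1 / (1 + 123.03 + 13.804) = 1/137.83 = 0.007255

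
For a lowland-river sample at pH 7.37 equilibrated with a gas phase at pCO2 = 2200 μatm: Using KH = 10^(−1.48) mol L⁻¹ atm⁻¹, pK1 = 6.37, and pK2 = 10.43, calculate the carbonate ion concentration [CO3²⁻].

[CO2*] = KH · pCO2 = 10^(−1.48) × 2200×10^-6 = 7.285×10^-5 mol/L
α₀ = 1/(1 + K1/[H⁺] + K1K2/[H⁺]²) = 1/(1 + 10^+1.00 + 10^-2.06) = 0.09084
DIC = [CO2*]/α₀ = 7.285×10^-5 / 0.09084 = 0.8020 mmol/L
[CO3²⁻] = α₂·DIC; α₂ = 0.0007912, so [CO3²⁻] = 0.0007912 × 0.8020 = 0.000634 mmol/L = 0.634 μmol/L

[CO3²⁻] = 0.634 μmol/L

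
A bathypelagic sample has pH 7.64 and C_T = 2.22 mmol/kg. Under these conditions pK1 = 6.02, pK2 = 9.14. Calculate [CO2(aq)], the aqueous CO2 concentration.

α₀ = 1 / (1 + K1/[H⁺] + K1K2/[H⁺]²) = 1 / (1 + 10^+1.62 + 10^+0.12)
   = 1 / (1 + 41.687 + 1.3183) = 1/44.005 = 0.02272
[CO2*] = α₀ × DIC = 0.02272 × 2.22 = 0.0504 mmol/kg

[CO2*] = 0.0504 mmol/kg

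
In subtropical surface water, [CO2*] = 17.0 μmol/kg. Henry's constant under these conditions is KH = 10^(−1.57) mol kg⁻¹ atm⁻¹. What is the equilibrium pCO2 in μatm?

pCO2 = 632 μatm

KH = 10^(−1.57) = 2.692×10^-2 mol kg⁻¹ atm⁻¹
pCO2 = [CO2*]/KH = 17.0×10^-6 / 2.692×10^-2 = 6.32×10^-4 atm = 632 μatm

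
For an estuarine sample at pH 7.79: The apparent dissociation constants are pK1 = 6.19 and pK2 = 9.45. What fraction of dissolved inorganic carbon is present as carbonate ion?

α₂ = 1 / (1 + [H⁺]/K2 + [H⁺]²/(K1K2)) = 1 / (1 + 10^+1.66 + 10^+0.06)
   = 1 / (1 + 45.709 + 1.1482) = 1/47.857 = 0.02090

α₂ = 0.0209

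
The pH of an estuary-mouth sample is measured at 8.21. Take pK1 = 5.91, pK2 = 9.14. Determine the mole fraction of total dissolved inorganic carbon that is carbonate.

α₂ = 1 / (1 + [H⁺]/K2 + [H⁺]²/(K1K2)) = 1 / (1 + 10^+0.93 + 10^-1.37)
   = 1 / (1 + 8.5114 + 0.042658) = 1/9.5540 = 0.1047

α₂ = 0.105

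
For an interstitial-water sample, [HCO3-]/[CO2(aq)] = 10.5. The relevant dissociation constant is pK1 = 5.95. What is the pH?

pH = 6.97

From K1 = [H⁺][HCO3-]/[CO2(aq)]:  pH = pK1 + log₁₀([HCO3-]/[CO2(aq)])
log₁₀(10.5) = +1.021
pH = 5.95 + (+1.021) = 6.97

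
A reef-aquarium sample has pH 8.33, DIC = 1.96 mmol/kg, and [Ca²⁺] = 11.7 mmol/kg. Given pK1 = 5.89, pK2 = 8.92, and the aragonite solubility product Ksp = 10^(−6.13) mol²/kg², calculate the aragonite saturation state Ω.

Ω = 6.31

α₂ = 1 / (1 + [H⁺]/K2 + [H⁺]²/(K1K2)) = 1 / (1 + 10^+0.59 + 10^-1.85)
   = 1 / (1 + 3.8905 + 0.014125) = 1/4.9046 = 0.2039
[CO3²⁻] = α₂ × DIC = 0.2039 × 1.96 = 0.3996 mmol/kg
Ksp = 10^(−6.13) = 7.413×10^-7
Ω = [Ca²⁺][CO3²⁻]/Ksp = (11.7×10^-3)(3.996×10^-4) / 7.413×10^-7 = 6.31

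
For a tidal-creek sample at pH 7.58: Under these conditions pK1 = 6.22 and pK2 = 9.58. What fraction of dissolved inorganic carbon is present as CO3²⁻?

α₂ = 1 / (1 + [H⁺]/K2 + [H⁺]²/(K1K2)) = 1 / (1 + 10^+2.00 + 10^+0.64)
   = 1 / (1 + 100.00 + 4.3652) = 1/105.37 = 0.009491

α₂ = 0.00949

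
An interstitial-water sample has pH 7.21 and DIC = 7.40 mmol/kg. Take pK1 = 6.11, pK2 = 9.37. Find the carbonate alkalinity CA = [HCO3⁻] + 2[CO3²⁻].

CA = [HCO3⁻] + 2[CO3²⁻] = (α₁ + 2α₂)·DIC
At pH 7.21: [H⁺]/K1 = 10^-1.10 = 0.079433, K2/[H⁺] = 10^-2.16 = 0.0069183
α₁ = 1/(1 + 0.079433 + 0.0069183) = 1/1.0864 = 0.9205; α₂ = α₁·K2/[H⁺] = 0.006368
α₁ + 2α₂ = 0.9332
CA = 0.9332 × 7.40 = 6.91 mmol/kg

CA = 6.91 mmol/kg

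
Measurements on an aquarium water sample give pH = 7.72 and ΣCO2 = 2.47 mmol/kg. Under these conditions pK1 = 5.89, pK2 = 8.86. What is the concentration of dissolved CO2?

[CO2*] = 0.0336 mmol/kg

α₀ = 1 / (1 + K1/[H⁺] + K1K2/[H⁺]²) = 1 / (1 + 10^+1.83 + 10^+0.69)
   = 1 / (1 + 67.608 + 4.8978) = 1/73.506 = 0.01360
[CO2*] = α₀ × DIC = 0.01360 × 2.47 = 0.0336 mmol/kg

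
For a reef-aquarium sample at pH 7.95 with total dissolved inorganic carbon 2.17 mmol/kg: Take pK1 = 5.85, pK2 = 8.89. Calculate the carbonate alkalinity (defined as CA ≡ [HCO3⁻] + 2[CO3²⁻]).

CA = 2.38 mmol/kg

CA = [HCO3⁻] + 2[CO3²⁻] = (α₁ + 2α₂)·DIC
At pH 7.95: [H⁺]/K1 = 10^-2.10 = 0.0079433, K2/[H⁺] = 10^-0.94 = 0.11482
α₁ = 1/(1 + 0.0079433 + 0.11482) = 1/1.1228 = 0.8907; α₂ = α₁·K2/[H⁺] = 0.1023
α₁ + 2α₂ = 1.0952
CA = 1.0952 × 2.17 = 2.38 mmol/kg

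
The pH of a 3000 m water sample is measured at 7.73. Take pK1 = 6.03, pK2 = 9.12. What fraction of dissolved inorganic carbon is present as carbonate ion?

α₂ = 0.0384

α₂ = 1 / (1 + [H⁺]/K2 + [H⁺]²/(K1K2)) = 1 / (1 + 10^+1.39 + 10^-0.31)
   = 1 / (1 + 24.547 + 0.48978) = 1/26.037 = 0.03841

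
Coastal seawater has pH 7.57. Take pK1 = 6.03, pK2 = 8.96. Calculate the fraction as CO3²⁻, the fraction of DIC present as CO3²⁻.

α₂ = 1 / (1 + [H⁺]/K2 + [H⁺]²/(K1K2)) = 1 / (1 + 10^+1.39 + 10^-0.15)
   = 1 / (1 + 24.547 + 0.70795) = 1/26.255 = 0.03809

α₂ = 0.0381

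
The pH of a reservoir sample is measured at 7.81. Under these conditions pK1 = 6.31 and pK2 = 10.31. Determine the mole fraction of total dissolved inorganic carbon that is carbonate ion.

α₂ = 0.00306

α₂ = 1 / (1 + [H⁺]/K2 + [H⁺]²/(K1K2)) = 1 / (1 + 10^+2.50 + 10^+1.00)
   = 1 / (1 + 316.23 + 10.000) = 1/327.23 = 0.003056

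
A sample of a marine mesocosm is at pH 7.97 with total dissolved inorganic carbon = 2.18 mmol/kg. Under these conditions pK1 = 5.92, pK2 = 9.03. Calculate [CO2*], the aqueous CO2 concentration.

[CO2*] = 17.7 μmol/kg

α₀ = 1 / (1 + K1/[H⁺] + K1K2/[H⁺]²) = 1 / (1 + 10^+2.05 + 10^+0.99)
   = 1 / (1 + 112.20 + 9.7724) = 1/122.97 = 0.008132
[CO2*] = α₀ × DIC = 0.008132 × 2.18 = 0.0177 mmol/kg = 17.7 μmol/kg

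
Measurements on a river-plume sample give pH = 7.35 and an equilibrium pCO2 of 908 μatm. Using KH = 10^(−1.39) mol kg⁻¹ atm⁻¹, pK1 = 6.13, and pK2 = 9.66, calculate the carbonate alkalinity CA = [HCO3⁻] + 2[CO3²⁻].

CA = 0.620 mmol/kg

[CO2*] = KH · pCO2 = 10^(−1.39) × 908×10^-6 = 3.699×10^-5 mol/kg
α₀ = 1/(1 + K1/[H⁺] + K1K2/[H⁺]²) = 1/(1 + 10^+1.22 + 10^-1.09) = 0.05657
DIC = [CO2*]/α₀ = 3.699×10^-5 / 0.05657 = 0.6539 mmol/kg
CA = (α₁ + 2α₂)·DIC = (0.9388 + 2×0.004598) × 0.6539 = 0.620 mmol/kg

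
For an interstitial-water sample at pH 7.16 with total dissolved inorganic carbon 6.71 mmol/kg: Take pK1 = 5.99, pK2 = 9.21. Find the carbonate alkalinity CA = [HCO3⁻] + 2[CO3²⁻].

CA = [HCO3⁻] + 2[CO3²⁻] = (α₁ + 2α₂)·DIC
At pH 7.16: [H⁺]/K1 = 10^-1.17 = 0.067608, K2/[H⁺] = 10^-2.05 = 0.0089125
α₁ = 1/(1 + 0.067608 + 0.0089125) = 1/1.0765 = 0.9289; α₂ = α₁·K2/[H⁺] = 0.008279
α₁ + 2α₂ = 0.9455
CA = 0.9455 × 6.71 = 6.34 mmol/kg

CA = 6.34 mmol/kg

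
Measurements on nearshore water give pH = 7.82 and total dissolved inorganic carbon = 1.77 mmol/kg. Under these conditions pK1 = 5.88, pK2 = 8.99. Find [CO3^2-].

[CO3²⁻] = 0.111 mmol/kg

α₂ = 1 / (1 + [H⁺]/K2 + [H⁺]²/(K1K2)) = 1 / (1 + 10^+1.17 + 10^-0.77)
   = 1 / (1 + 14.791 + 0.16982) = 1/15.961 = 0.06265
[CO3²⁻] = α₂ × DIC = 0.06265 × 1.77 = 0.111 mmol/kg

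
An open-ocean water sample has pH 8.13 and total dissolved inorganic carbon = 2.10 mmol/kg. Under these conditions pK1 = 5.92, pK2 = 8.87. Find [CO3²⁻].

α₂ = 1 / (1 + [H⁺]/K2 + [H⁺]²/(K1K2)) = 1 / (1 + 10^+0.74 + 10^-1.47)
   = 1 / (1 + 5.4954 + 0.033884) = 1/6.5293 = 0.1532
[CO3²⁻] = α₂ × DIC = 0.1532 × 2.10 = 0.322 mmol/kg

[CO3²⁻] = 0.322 mmol/kg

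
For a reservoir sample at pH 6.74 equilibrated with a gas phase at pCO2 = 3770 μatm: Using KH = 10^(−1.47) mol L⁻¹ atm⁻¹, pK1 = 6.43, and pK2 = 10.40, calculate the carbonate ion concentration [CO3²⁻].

[CO2*] = KH · pCO2 = 10^(−1.47) × 3770×10^-6 = 1.277×10^-4 mol/L
α₀ = 1/(1 + K1/[H⁺] + K1K2/[H⁺]²) = 1/(1 + 10^+0.31 + 10^-3.35) = 0.3287
DIC = [CO2*]/α₀ = 1.277×10^-4 / 0.3287 = 0.3886 mmol/L
[CO3²⁻] = α₂·DIC; α₂ = 0.0001468, so [CO3²⁻] = 0.0001468 × 0.3886 = 5.71×10^-5 mmol/L = 0.0571 μmol/L

[CO3²⁻] = 0.0571 μmol/L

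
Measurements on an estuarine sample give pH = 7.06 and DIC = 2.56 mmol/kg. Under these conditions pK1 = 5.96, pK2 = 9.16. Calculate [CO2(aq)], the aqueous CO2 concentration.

[CO2*] = 0.187 mmol/kg

α₀ = 1 / (1 + K1/[H⁺] + K1K2/[H⁺]²) = 1 / (1 + 10^+1.10 + 10^-1.00)
   = 1 / (1 + 12.589 + 0.10000) = 1/13.689 = 0.07305
[CO2*] = α₀ × DIC = 0.07305 × 2.56 = 0.187 mmol/kg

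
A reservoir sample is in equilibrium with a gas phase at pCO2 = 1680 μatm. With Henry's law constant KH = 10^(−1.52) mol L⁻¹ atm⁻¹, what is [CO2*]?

[CO2*] = 50.7 μmol/L

KH = 10^(−1.52) = 3.020×10^-2 mol L⁻¹ atm⁻¹
[CO2*] = KH · pCO2 = 3.020×10^-2 × 1680×10^-6 atm = 5.07×10^-5 mol/L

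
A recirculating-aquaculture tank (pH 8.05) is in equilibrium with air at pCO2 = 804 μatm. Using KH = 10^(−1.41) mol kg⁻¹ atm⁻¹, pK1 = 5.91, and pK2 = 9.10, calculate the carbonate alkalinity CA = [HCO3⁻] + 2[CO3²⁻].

[CO2*] = KH · pCO2 = 10^(−1.41) × 804×10^-6 = 3.128×10^-5 mol/kg
α₀ = 1/(1 + K1/[H⁺] + K1K2/[H⁺]²) = 1/(1 + 10^+2.14 + 10^+1.09) = 0.006608
DIC = [CO2*]/α₀ = 3.128×10^-5 / 0.006608 = 4.734 mmol/kg
CA = (α₁ + 2α₂)·DIC = (0.9121 + 2×0.08129) × 4.734 = 5.09 mmol/kg

CA = 5.09 mmol/kg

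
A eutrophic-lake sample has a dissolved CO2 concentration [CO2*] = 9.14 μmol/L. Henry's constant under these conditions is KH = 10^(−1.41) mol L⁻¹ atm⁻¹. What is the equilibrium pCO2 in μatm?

pCO2 = 235 μatm

KH = 10^(−1.41) = 3.890×10^-2 mol L⁻¹ atm⁻¹
pCO2 = [CO2*]/KH = 9.14×10^-6 / 3.890×10^-2 = 2.35×10^-4 atm = 235 μatm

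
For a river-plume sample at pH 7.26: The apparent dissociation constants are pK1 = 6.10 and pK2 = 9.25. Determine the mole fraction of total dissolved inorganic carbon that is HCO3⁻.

α₁ = 1 / (1 + [H⁺]/K1 + K2/[H⁺]) = 1 / (1 + 10^-1.16 + 10^-1.99)
   = 1 / (1 + 0.069183 + 0.010233) = 1/1.0794 = 0.9264

α₁ = 0.926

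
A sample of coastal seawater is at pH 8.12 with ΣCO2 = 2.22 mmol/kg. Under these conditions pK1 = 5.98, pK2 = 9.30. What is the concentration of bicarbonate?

[HCO3⁻] = 2.07 mmol/kg

α₁ = 1 / (1 + [H⁺]/K1 + K2/[H⁺]) = 1 / (1 + 10^-2.14 + 10^-1.18)
   = 1 / (1 + 0.0072444 + 0.066069) = 1/1.0733 = 0.9317
[HCO3⁻] = α₁ × DIC = 0.9317 × 2.22 = 2.07 mmol/kg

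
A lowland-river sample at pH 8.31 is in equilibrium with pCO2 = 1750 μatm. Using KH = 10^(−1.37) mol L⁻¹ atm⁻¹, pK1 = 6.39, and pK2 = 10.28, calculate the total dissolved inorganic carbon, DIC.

[CO2*] = KH · pCO2 = 10^(−1.37) × 1750×10^-6 = 7.465×10^-5 mol/L
α₀ = 1/(1 + K1/[H⁺] + K1K2/[H⁺]²) = 1/(1 + 10^+1.92 + 10^-0.05) = 0.01176
DIC = [CO2*]/α₀ = 7.465×10^-5 / 0.01176 = 6.35 mmol/L

DIC = 6.35 mmol/L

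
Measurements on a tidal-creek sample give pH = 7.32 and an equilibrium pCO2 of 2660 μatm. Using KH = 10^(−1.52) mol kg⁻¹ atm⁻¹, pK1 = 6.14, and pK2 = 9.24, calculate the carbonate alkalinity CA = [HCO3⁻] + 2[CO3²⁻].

CA = 1.25 mmol/kg

[CO2*] = KH · pCO2 = 10^(−1.52) × 2660×10^-6 = 8.033×10^-5 mol/kg
α₀ = 1/(1 + K1/[H⁺] + K1K2/[H⁺]²) = 1/(1 + 10^+1.18 + 10^-0.74) = 0.06128
DIC = [CO2*]/α₀ = 8.033×10^-5 / 0.06128 = 1.311 mmol/kg
CA = (α₁ + 2α₂)·DIC = (0.9276 + 2×0.01115) × 1.311 = 1.25 mmol/kg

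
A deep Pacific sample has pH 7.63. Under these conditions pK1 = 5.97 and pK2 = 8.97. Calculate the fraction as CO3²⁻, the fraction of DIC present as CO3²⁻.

α₂ = 0.0428

α₂ = 1 / (1 + [H⁺]/K2 + [H⁺]²/(K1K2)) = 1 / (1 + 10^+1.34 + 10^-0.32)
   = 1 / (1 + 21.878 + 0.47863) = 1/23.356 = 0.04282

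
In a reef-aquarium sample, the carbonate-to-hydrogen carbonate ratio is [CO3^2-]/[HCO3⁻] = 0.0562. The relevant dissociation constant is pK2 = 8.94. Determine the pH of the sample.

From K2 = [H⁺][CO3^2-]/[HCO3⁻]:  pH = pK2 + log₁₀([CO3^2-]/[HCO3⁻])
log₁₀(0.0562) = -1.250
pH = 8.94 + (-1.250) = 7.69

pH = 7.69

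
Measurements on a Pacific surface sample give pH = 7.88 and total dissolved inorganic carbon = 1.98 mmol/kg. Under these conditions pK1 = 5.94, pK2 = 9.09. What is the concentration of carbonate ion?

α₂ = 1 / (1 + [H⁺]/K2 + [H⁺]²/(K1K2)) = 1 / (1 + 10^+1.21 + 10^-0.73)
   = 1 / (1 + 16.218 + 0.18621) = 1/17.404 = 0.05746
[CO3²⁻] = α₂ × DIC = 0.05746 × 1.98 = 0.114 mmol/kg

[CO3²⁻] = 0.114 mmol/kg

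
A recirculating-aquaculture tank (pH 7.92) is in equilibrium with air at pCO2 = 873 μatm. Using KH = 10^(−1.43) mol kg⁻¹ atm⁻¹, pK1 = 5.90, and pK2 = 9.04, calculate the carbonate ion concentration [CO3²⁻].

[CO2*] = KH · pCO2 = 10^(−1.43) × 873×10^-6 = 3.244×10^-5 mol/kg
α₀ = 1/(1 + K1/[H⁺] + K1K2/[H⁺]²) = 1/(1 + 10^+2.02 + 10^+0.90) = 0.008798
DIC = [CO2*]/α₀ = 3.244×10^-5 / 0.008798 = 3.686 mmol/kg
[CO3²⁻] = α₂·DIC; α₂ = 0.06989, so [CO3²⁻] = 0.06989 × 3.686 = 0.258 mmol/kg

[CO3²⁻] = 0.258 mmol/kg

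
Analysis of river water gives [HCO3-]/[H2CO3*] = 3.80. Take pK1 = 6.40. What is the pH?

pH = 6.98

From K1 = [H⁺][HCO3-]/[H2CO3*]:  pH = pK1 + log₁₀([HCO3-]/[H2CO3*])
log₁₀(3.80) = +0.580
pH = 6.40 + (+0.580) = 6.98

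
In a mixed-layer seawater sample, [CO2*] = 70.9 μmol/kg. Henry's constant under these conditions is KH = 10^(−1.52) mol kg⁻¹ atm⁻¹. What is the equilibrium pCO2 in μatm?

KH = 10^(−1.52) = 3.020×10^-2 mol kg⁻¹ atm⁻¹
pCO2 = [CO2*]/KH = 70.9×10^-6 / 3.020×10^-2 = 2.35×10^-3 atm = 2350 μatm

pCO2 = 2350 μatm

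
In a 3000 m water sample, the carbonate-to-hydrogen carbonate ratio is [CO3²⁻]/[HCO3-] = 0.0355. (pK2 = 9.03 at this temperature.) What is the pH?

From K2 = [H⁺][CO3²⁻]/[HCO3-]:  pH = pK2 + log₁₀([CO3²⁻]/[HCO3-])
log₁₀(0.0355) = -1.450
pH = 9.03 + (-1.450) = 7.58

pH = 7.58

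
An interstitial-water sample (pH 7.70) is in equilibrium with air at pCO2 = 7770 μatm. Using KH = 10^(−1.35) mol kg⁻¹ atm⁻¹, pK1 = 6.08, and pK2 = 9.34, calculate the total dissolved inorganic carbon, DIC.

[CO2*] = KH · pCO2 = 10^(−1.35) × 7770×10^-6 = 3.471×10^-4 mol/kg
α₀ = 1/(1 + K1/[H⁺] + K1K2/[H⁺]²) = 1/(1 + 10^+1.62 + 10^-0.02) = 0.02291
DIC = [CO2*]/α₀ = 3.471×10^-4 / 0.02291 = 15.1 mmol/kg

DIC = 15.1 mmol/kg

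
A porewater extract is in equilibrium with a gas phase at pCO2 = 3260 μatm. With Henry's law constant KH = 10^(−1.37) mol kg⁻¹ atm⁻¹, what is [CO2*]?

[CO2*] = 139 μmol/kg

KH = 10^(−1.37) = 4.266×10^-2 mol kg⁻¹ atm⁻¹
[CO2*] = KH · pCO2 = 4.266×10^-2 × 3260×10^-6 atm = 1.39×10^-4 mol/kg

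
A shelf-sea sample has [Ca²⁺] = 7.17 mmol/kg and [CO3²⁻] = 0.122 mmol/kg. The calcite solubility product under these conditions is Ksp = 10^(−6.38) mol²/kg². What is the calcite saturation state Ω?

Ksp = 10^(−6.38) = 4.169×10^-7
Ω = [Ca²⁺][CO3²⁻]/Ksp = (7.17×10^-3)(0.122×10^-3) / 4.169×10^-7 = 2.10

Ω = 2.10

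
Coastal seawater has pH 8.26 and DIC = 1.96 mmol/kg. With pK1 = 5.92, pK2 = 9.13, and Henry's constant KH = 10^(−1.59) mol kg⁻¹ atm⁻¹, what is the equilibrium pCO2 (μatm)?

pCO2 = 306 μatm

α₀ = 1 / (1 + K1/[H⁺] + K1K2/[H⁺]²) = 1 / (1 + 10^+2.34 + 10^+1.47)
   = 1 / (1 + 218.78 + 29.512) = 1/249.29 = 0.004011
[CO2*] = α₀ × DIC = 0.004011 × 1.96 = 0.007862 mmol/kg = 7.862 μmol/kg
pCO2 = [CO2*]/KH = 7.862×10^-6 / 2.570×10^-2 = 306 μatm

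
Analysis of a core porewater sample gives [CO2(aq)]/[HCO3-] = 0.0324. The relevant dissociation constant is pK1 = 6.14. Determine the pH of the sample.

From K1 = [H⁺][HCO3-]/[CO2(aq)]:  pH = pK1 − log₁₀([CO2(aq)]/[HCO3-])
log₁₀(0.0324) = -1.489
pH = 6.14 − (-1.489) = 7.63

pH = 7.63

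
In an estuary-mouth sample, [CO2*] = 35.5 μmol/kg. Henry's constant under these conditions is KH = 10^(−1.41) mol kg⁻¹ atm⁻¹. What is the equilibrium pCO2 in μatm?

pCO2 = 912 μatm

KH = 10^(−1.41) = 3.890×10^-2 mol kg⁻¹ atm⁻¹
pCO2 = [CO2*]/KH = 35.5×10^-6 / 3.890×10^-2 = 9.12×10^-4 atm = 912 μatm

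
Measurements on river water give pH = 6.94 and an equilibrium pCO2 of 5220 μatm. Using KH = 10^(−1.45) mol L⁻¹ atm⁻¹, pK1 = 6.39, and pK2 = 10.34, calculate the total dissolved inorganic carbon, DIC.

[CO2*] = KH · pCO2 = 10^(−1.45) × 5220×10^-6 = 1.852×10^-4 mol/L
α₀ = 1/(1 + K1/[H⁺] + K1K2/[H⁺]²) = 1/(1 + 10^+0.55 + 10^-2.85) = 0.2198
DIC = [CO2*]/α₀ = 1.852×10^-4 / 0.2198 = 0.843 mmol/L

DIC = 0.843 mmol/L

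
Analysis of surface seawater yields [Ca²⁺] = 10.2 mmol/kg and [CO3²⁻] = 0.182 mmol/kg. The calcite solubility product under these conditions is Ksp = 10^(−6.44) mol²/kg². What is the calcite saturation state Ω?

Ω = 5.11

Ksp = 10^(−6.44) = 3.631×10^-7
Ω = [Ca²⁺][CO3²⁻]/Ksp = (10.2×10^-3)(0.182×10^-3) / 3.631×10^-7 = 5.11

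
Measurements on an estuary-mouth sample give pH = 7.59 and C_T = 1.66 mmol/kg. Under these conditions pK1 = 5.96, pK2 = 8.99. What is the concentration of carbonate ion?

α₂ = 1 / (1 + [H⁺]/K2 + [H⁺]²/(K1K2)) = 1 / (1 + 10^+1.40 + 10^-0.23)
   = 1 / (1 + 25.119 + 0.58884) = 1/26.708 = 0.03744
[CO3²⁻] = α₂ × DIC = 0.03744 × 1.66 = 0.0622 mmol/kg

[CO3²⁻] = 0.0622 mmol/kg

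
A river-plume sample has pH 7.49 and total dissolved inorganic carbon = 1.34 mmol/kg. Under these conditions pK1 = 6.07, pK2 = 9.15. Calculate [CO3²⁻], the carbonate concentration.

α₂ = 1 / (1 + [H⁺]/K2 + [H⁺]²/(K1K2)) = 1 / (1 + 10^+1.66 + 10^+0.24)
   = 1 / (1 + 45.709 + 1.7378) = 1/48.447 = 0.02064
[CO3²⁻] = α₂ × DIC = 0.02064 × 1.34 = 0.0277 mmol/kg

[CO3²⁻] = 0.0277 mmol/kg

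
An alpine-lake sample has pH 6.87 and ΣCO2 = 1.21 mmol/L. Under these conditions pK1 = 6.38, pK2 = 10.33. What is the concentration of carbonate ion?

[CO3²⁻] = 0.317 μmol/L

α₂ = 1 / (1 + [H⁺]/K2 + [H⁺]²/(K1K2)) = 1 / (1 + 10^+3.46 + 10^+2.97)
   = 1 / (1 + 2884.0 + 933.25) = 1/3818.3 = 0.0002619
[CO3²⁻] = α₂ × DIC = 0.0002619 × 1.21 = 0.000317 mmol/L = 0.317 μmol/L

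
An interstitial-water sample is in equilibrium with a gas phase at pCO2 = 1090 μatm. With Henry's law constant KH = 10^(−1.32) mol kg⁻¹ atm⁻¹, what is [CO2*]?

KH = 10^(−1.32) = 4.786×10^-2 mol kg⁻¹ atm⁻¹
[CO2*] = KH · pCO2 = 4.786×10^-2 × 1090×10^-6 atm = 5.22×10^-5 mol/kg

[CO2*] = 52.2 μmol/kg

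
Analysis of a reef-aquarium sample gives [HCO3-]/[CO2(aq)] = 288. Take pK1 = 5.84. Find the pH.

pH = 8.30

From K1 = [H⁺][HCO3-]/[CO2(aq)]:  pH = pK1 + log₁₀([HCO3-]/[CO2(aq)])
log₁₀(288) = +2.459
pH = 5.84 + (+2.459) = 8.30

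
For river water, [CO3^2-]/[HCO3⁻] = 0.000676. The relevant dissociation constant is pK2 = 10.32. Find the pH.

pH = 7.15

From K2 = [H⁺][CO3^2-]/[HCO3⁻]:  pH = pK2 + log₁₀([CO3^2-]/[HCO3⁻])
log₁₀(0.000676) = -3.170
pH = 10.32 + (-3.170) = 7.15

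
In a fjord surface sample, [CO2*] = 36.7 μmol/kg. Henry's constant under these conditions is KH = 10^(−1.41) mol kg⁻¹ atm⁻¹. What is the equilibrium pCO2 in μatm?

KH = 10^(−1.41) = 3.890×10^-2 mol kg⁻¹ atm⁻¹
pCO2 = [CO2*]/KH = 36.7×10^-6 / 3.890×10^-2 = 9.43×10^-4 atm = 943 μatm

pCO2 = 943 μatm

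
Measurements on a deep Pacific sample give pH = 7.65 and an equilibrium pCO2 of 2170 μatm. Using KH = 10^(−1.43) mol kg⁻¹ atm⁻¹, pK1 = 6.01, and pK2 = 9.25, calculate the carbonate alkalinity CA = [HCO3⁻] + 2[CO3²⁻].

CA = 3.70 mmol/kg

[CO2*] = KH · pCO2 = 10^(−1.43) × 2170×10^-6 = 8.062×10^-5 mol/kg
α₀ = 1/(1 + K1/[H⁺] + K1K2/[H⁺]²) = 1/(1 + 10^+1.64 + 10^+0.04) = 0.02186
DIC = [CO2*]/α₀ = 8.062×10^-5 / 0.02186 = 3.688 mmol/kg
CA = (α₁ + 2α₂)·DIC = (0.9542 + 2×0.02397) × 3.688 = 3.70 mmol/kg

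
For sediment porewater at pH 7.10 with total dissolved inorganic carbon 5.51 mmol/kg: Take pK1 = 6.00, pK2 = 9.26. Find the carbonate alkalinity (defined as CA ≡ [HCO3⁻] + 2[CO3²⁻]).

CA = 5.14 mmol/kg

CA = [HCO3⁻] + 2[CO3²⁻] = (α₁ + 2α₂)·DIC
At pH 7.10: [H⁺]/K1 = 10^-1.10 = 0.079433, K2/[H⁺] = 10^-2.16 = 0.0069183
α₁ = 1/(1 + 0.079433 + 0.0069183) = 1/1.0864 = 0.9205; α₂ = α₁·K2/[H⁺] = 0.006368
α₁ + 2α₂ = 0.9332
CA = 0.9332 × 5.51 = 5.14 mmol/kg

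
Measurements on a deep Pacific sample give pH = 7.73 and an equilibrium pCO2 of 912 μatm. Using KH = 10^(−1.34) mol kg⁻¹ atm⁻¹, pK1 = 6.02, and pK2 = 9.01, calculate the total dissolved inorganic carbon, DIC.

[CO2*] = KH · pCO2 = 10^(−1.34) × 912×10^-6 = 4.169×10^-5 mol/kg
α₀ = 1/(1 + K1/[H⁺] + K1K2/[H⁺]²) = 1/(1 + 10^+1.71 + 10^+0.43) = 0.01819
DIC = [CO2*]/α₀ = 4.169×10^-5 / 0.01819 = 2.29 mmol/kg

DIC = 2.29 mmol/kg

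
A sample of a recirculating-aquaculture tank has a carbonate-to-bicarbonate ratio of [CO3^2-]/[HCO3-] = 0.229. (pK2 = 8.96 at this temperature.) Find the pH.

From K2 = [H⁺][CO3^2-]/[HCO3-]:  pH = pK2 + log₁₀([CO3^2-]/[HCO3-])
log₁₀(0.229) = -0.640
pH = 8.96 + (-0.640) = 8.32

pH = 8.32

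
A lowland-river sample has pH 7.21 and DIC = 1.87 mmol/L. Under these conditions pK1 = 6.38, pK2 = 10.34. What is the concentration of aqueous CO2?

[CO2*] = 0.241 mmol/L

α₀ = 1 / (1 + K1/[H⁺] + K1K2/[H⁺]²) = 1 / (1 + 10^+0.83 + 10^-2.30)
   = 1 / (1 + 6.7608 + 0.0050119) = 1/7.7658 = 0.1288
[CO2*] = α₀ × DIC = 0.1288 × 1.87 = 0.241 mmol/L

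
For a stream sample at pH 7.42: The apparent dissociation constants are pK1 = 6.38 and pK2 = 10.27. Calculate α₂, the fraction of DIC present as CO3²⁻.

α₂ = 1 / (1 + [H⁺]/K2 + [H⁺]²/(K1K2)) = 1 / (1 + 10^+2.85 + 10^+1.81)
   = 1 / (1 + 707.95 + 64.565) = 1/773.51 = 0.001293

α₂ = 0.00129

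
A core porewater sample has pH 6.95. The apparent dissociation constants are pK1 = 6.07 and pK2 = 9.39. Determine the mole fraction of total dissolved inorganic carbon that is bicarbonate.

α₁ = 1 / (1 + [H⁺]/K1 + K2/[H⁺]) = 1 / (1 + 10^-0.88 + 10^-2.44)
   = 1 / (1 + 0.13183 + 0.0036308) = 1/1.1355 = 0.8807

α₁ = 0.881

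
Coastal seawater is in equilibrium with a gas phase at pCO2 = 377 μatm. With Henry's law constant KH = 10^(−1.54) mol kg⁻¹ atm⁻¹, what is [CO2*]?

KH = 10^(−1.54) = 2.884×10^-2 mol kg⁻¹ atm⁻¹
[CO2*] = KH · pCO2 = 2.884×10^-2 × 377×10^-6 atm = 1.09×10^-5 mol/kg

[CO2*] = 10.9 μmol/kg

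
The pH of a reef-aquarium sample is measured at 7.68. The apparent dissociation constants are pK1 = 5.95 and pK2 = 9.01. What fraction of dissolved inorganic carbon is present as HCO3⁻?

α₁ = 0.939

α₁ = 1 / (1 + [H⁺]/K1 + K2/[H⁺]) = 1 / (1 + 10^-1.73 + 10^-1.33)
   = 1 / (1 + 0.018621 + 0.046774) = 1/1.0654 = 0.9386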